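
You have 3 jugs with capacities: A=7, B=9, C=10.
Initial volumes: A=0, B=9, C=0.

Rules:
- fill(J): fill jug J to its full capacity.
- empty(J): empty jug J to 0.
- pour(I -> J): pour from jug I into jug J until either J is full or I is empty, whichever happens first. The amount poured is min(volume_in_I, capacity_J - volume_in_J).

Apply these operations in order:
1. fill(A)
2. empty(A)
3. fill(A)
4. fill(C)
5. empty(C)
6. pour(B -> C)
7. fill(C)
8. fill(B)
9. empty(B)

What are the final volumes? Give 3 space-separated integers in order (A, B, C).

Answer: 7 0 10

Derivation:
Step 1: fill(A) -> (A=7 B=9 C=0)
Step 2: empty(A) -> (A=0 B=9 C=0)
Step 3: fill(A) -> (A=7 B=9 C=0)
Step 4: fill(C) -> (A=7 B=9 C=10)
Step 5: empty(C) -> (A=7 B=9 C=0)
Step 6: pour(B -> C) -> (A=7 B=0 C=9)
Step 7: fill(C) -> (A=7 B=0 C=10)
Step 8: fill(B) -> (A=7 B=9 C=10)
Step 9: empty(B) -> (A=7 B=0 C=10)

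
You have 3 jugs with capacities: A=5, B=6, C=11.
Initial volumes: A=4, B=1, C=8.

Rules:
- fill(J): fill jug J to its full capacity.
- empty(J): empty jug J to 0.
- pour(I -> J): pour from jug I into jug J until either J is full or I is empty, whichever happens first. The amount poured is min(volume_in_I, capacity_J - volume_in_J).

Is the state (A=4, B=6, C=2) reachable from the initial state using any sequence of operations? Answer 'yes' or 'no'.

Answer: yes

Derivation:
BFS from (A=4, B=1, C=8):
  1. empty(B) -> (A=4 B=0 C=8)
  2. pour(C -> B) -> (A=4 B=6 C=2)
Target reached → yes.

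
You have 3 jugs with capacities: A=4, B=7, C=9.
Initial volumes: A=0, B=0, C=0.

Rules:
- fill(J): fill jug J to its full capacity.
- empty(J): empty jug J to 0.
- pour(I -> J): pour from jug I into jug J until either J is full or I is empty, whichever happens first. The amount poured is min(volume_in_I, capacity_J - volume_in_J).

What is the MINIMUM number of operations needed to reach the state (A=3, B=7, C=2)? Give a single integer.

Answer: 6

Derivation:
BFS from (A=0, B=0, C=0). One shortest path:
  1. fill(B) -> (A=0 B=7 C=0)
  2. fill(C) -> (A=0 B=7 C=9)
  3. pour(B -> A) -> (A=4 B=3 C=9)
  4. empty(A) -> (A=0 B=3 C=9)
  5. pour(B -> A) -> (A=3 B=0 C=9)
  6. pour(C -> B) -> (A=3 B=7 C=2)
Reached target in 6 moves.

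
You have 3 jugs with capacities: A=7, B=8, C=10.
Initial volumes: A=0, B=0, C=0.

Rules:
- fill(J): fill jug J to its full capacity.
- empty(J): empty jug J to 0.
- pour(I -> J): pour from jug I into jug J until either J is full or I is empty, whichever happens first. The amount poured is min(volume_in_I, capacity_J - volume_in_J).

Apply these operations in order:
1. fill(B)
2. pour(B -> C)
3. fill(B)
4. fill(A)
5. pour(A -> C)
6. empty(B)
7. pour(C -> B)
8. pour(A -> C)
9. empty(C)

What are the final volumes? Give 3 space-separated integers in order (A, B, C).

Answer: 0 8 0

Derivation:
Step 1: fill(B) -> (A=0 B=8 C=0)
Step 2: pour(B -> C) -> (A=0 B=0 C=8)
Step 3: fill(B) -> (A=0 B=8 C=8)
Step 4: fill(A) -> (A=7 B=8 C=8)
Step 5: pour(A -> C) -> (A=5 B=8 C=10)
Step 6: empty(B) -> (A=5 B=0 C=10)
Step 7: pour(C -> B) -> (A=5 B=8 C=2)
Step 8: pour(A -> C) -> (A=0 B=8 C=7)
Step 9: empty(C) -> (A=0 B=8 C=0)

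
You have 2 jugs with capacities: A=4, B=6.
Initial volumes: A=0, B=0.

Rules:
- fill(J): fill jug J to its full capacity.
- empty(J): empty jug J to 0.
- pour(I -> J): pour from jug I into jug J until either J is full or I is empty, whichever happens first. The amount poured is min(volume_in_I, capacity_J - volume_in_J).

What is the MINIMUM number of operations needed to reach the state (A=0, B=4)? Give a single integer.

Answer: 2

Derivation:
BFS from (A=0, B=0). One shortest path:
  1. fill(A) -> (A=4 B=0)
  2. pour(A -> B) -> (A=0 B=4)
Reached target in 2 moves.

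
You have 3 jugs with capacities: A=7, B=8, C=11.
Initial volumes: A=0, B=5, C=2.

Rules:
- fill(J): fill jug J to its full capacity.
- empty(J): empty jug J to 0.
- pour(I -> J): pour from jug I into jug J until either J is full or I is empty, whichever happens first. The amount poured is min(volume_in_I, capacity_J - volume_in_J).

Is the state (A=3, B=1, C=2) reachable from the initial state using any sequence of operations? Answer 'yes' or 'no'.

BFS explored all 444 reachable states.
Reachable set includes: (0,0,0), (0,0,1), (0,0,2), (0,0,3), (0,0,4), (0,0,5), (0,0,6), (0,0,7), (0,0,8), (0,0,9), (0,0,10), (0,0,11) ...
Target (A=3, B=1, C=2) not in reachable set → no.

Answer: no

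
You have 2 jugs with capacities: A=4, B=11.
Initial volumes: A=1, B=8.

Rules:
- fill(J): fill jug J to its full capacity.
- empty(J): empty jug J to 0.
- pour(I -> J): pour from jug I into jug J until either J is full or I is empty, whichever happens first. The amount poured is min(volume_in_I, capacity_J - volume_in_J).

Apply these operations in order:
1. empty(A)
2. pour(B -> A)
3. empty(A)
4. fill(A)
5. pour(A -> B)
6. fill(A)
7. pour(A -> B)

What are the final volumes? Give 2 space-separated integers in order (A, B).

Step 1: empty(A) -> (A=0 B=8)
Step 2: pour(B -> A) -> (A=4 B=4)
Step 3: empty(A) -> (A=0 B=4)
Step 4: fill(A) -> (A=4 B=4)
Step 5: pour(A -> B) -> (A=0 B=8)
Step 6: fill(A) -> (A=4 B=8)
Step 7: pour(A -> B) -> (A=1 B=11)

Answer: 1 11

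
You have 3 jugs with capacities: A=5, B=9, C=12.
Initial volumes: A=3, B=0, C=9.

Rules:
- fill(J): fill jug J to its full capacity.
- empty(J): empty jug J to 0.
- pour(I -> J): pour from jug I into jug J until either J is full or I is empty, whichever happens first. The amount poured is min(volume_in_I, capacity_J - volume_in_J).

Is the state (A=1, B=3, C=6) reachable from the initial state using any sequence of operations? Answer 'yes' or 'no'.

Answer: no

Derivation:
BFS explored all 428 reachable states.
Reachable set includes: (0,0,0), (0,0,1), (0,0,2), (0,0,3), (0,0,4), (0,0,5), (0,0,6), (0,0,7), (0,0,8), (0,0,9), (0,0,10), (0,0,11) ...
Target (A=1, B=3, C=6) not in reachable set → no.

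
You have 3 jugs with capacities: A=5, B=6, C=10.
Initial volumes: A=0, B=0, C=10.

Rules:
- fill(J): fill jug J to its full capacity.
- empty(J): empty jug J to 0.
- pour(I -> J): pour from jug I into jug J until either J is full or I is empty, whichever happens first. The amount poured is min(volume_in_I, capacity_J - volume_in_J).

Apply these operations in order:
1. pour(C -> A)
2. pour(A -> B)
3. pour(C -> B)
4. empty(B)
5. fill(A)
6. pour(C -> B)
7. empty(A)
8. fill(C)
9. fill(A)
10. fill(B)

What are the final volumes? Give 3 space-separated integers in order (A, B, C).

Step 1: pour(C -> A) -> (A=5 B=0 C=5)
Step 2: pour(A -> B) -> (A=0 B=5 C=5)
Step 3: pour(C -> B) -> (A=0 B=6 C=4)
Step 4: empty(B) -> (A=0 B=0 C=4)
Step 5: fill(A) -> (A=5 B=0 C=4)
Step 6: pour(C -> B) -> (A=5 B=4 C=0)
Step 7: empty(A) -> (A=0 B=4 C=0)
Step 8: fill(C) -> (A=0 B=4 C=10)
Step 9: fill(A) -> (A=5 B=4 C=10)
Step 10: fill(B) -> (A=5 B=6 C=10)

Answer: 5 6 10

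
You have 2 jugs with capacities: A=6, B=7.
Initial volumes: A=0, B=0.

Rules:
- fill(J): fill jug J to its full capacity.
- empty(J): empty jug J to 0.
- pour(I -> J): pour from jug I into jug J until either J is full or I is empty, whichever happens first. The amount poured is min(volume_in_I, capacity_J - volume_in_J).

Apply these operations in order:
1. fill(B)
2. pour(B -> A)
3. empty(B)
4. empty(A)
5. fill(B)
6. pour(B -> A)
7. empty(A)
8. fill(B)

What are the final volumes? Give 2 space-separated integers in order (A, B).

Answer: 0 7

Derivation:
Step 1: fill(B) -> (A=0 B=7)
Step 2: pour(B -> A) -> (A=6 B=1)
Step 3: empty(B) -> (A=6 B=0)
Step 4: empty(A) -> (A=0 B=0)
Step 5: fill(B) -> (A=0 B=7)
Step 6: pour(B -> A) -> (A=6 B=1)
Step 7: empty(A) -> (A=0 B=1)
Step 8: fill(B) -> (A=0 B=7)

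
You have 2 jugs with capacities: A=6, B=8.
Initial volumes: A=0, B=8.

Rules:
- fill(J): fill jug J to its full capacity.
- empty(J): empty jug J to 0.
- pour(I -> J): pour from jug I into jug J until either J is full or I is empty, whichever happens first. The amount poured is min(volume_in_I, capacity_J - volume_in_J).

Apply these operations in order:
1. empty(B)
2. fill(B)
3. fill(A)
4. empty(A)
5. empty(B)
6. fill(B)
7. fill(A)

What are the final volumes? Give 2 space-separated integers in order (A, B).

Answer: 6 8

Derivation:
Step 1: empty(B) -> (A=0 B=0)
Step 2: fill(B) -> (A=0 B=8)
Step 3: fill(A) -> (A=6 B=8)
Step 4: empty(A) -> (A=0 B=8)
Step 5: empty(B) -> (A=0 B=0)
Step 6: fill(B) -> (A=0 B=8)
Step 7: fill(A) -> (A=6 B=8)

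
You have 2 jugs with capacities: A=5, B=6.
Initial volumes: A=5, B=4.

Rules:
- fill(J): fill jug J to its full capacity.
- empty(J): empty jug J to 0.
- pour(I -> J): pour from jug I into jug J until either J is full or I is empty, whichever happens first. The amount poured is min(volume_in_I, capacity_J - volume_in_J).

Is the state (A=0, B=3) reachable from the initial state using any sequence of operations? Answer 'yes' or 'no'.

Answer: yes

Derivation:
BFS from (A=5, B=4):
  1. pour(A -> B) -> (A=3 B=6)
  2. empty(B) -> (A=3 B=0)
  3. pour(A -> B) -> (A=0 B=3)
Target reached → yes.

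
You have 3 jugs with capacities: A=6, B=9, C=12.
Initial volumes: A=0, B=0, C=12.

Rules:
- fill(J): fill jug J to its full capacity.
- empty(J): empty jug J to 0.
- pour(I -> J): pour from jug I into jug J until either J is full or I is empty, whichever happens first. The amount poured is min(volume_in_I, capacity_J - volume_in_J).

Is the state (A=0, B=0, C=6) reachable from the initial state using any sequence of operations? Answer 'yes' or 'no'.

Answer: yes

Derivation:
BFS from (A=0, B=0, C=12):
  1. pour(C -> A) -> (A=6 B=0 C=6)
  2. empty(A) -> (A=0 B=0 C=6)
Target reached → yes.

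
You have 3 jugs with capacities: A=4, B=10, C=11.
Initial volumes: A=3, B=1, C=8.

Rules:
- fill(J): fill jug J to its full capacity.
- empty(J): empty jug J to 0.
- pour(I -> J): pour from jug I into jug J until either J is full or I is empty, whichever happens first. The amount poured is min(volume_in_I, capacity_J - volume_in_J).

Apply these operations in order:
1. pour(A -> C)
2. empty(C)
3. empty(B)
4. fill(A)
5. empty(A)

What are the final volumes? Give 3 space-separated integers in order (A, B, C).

Answer: 0 0 0

Derivation:
Step 1: pour(A -> C) -> (A=0 B=1 C=11)
Step 2: empty(C) -> (A=0 B=1 C=0)
Step 3: empty(B) -> (A=0 B=0 C=0)
Step 4: fill(A) -> (A=4 B=0 C=0)
Step 5: empty(A) -> (A=0 B=0 C=0)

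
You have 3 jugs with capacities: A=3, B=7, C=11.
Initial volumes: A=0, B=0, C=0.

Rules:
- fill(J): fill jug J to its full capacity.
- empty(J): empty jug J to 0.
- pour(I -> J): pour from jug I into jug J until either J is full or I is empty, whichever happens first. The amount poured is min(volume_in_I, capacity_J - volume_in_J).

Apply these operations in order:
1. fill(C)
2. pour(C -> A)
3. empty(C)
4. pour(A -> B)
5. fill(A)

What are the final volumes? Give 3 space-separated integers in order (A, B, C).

Answer: 3 3 0

Derivation:
Step 1: fill(C) -> (A=0 B=0 C=11)
Step 2: pour(C -> A) -> (A=3 B=0 C=8)
Step 3: empty(C) -> (A=3 B=0 C=0)
Step 4: pour(A -> B) -> (A=0 B=3 C=0)
Step 5: fill(A) -> (A=3 B=3 C=0)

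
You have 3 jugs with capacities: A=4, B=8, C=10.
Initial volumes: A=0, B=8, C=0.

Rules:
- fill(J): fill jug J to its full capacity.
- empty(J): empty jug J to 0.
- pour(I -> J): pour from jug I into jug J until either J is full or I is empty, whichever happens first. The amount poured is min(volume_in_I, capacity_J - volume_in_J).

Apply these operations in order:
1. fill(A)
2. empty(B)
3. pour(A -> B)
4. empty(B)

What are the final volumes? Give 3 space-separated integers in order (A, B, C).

Step 1: fill(A) -> (A=4 B=8 C=0)
Step 2: empty(B) -> (A=4 B=0 C=0)
Step 3: pour(A -> B) -> (A=0 B=4 C=0)
Step 4: empty(B) -> (A=0 B=0 C=0)

Answer: 0 0 0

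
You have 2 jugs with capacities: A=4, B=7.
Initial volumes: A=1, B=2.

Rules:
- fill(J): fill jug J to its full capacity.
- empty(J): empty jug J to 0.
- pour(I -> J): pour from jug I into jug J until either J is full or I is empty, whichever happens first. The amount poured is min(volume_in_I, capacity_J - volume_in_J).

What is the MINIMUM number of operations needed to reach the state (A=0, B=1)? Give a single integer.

Answer: 2

Derivation:
BFS from (A=1, B=2). One shortest path:
  1. empty(B) -> (A=1 B=0)
  2. pour(A -> B) -> (A=0 B=1)
Reached target in 2 moves.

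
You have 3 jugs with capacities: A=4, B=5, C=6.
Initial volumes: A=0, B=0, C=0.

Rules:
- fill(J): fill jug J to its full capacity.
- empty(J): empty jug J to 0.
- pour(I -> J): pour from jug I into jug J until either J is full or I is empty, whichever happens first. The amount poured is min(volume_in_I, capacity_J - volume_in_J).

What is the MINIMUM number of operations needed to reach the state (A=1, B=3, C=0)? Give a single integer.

BFS from (A=0, B=0, C=0). One shortest path:
  1. fill(B) -> (A=0 B=5 C=0)
  2. pour(B -> A) -> (A=4 B=1 C=0)
  3. pour(A -> C) -> (A=0 B=1 C=4)
  4. pour(B -> A) -> (A=1 B=0 C=4)
  5. fill(B) -> (A=1 B=5 C=4)
  6. pour(B -> C) -> (A=1 B=3 C=6)
  7. empty(C) -> (A=1 B=3 C=0)
Reached target in 7 moves.

Answer: 7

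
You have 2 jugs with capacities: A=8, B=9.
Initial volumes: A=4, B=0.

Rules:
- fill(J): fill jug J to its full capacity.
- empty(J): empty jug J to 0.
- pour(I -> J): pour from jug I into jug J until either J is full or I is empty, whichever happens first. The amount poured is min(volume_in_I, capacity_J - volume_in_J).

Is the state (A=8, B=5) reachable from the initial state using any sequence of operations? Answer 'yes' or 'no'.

BFS from (A=4, B=0):
  1. fill(B) -> (A=4 B=9)
  2. pour(B -> A) -> (A=8 B=5)
Target reached → yes.

Answer: yes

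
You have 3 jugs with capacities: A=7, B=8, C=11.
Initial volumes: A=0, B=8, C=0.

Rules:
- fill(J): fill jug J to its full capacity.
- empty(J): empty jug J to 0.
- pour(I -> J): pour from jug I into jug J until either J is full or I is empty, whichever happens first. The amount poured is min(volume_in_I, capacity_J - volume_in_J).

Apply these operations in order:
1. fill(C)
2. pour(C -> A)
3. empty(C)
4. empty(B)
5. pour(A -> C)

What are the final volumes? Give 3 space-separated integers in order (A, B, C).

Step 1: fill(C) -> (A=0 B=8 C=11)
Step 2: pour(C -> A) -> (A=7 B=8 C=4)
Step 3: empty(C) -> (A=7 B=8 C=0)
Step 4: empty(B) -> (A=7 B=0 C=0)
Step 5: pour(A -> C) -> (A=0 B=0 C=7)

Answer: 0 0 7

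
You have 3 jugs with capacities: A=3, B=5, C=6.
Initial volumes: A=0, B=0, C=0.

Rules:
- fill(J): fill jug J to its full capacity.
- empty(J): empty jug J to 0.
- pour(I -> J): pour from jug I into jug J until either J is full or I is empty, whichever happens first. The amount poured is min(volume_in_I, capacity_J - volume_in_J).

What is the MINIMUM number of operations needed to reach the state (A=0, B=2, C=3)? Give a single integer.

Answer: 3

Derivation:
BFS from (A=0, B=0, C=0). One shortest path:
  1. fill(B) -> (A=0 B=5 C=0)
  2. pour(B -> A) -> (A=3 B=2 C=0)
  3. pour(A -> C) -> (A=0 B=2 C=3)
Reached target in 3 moves.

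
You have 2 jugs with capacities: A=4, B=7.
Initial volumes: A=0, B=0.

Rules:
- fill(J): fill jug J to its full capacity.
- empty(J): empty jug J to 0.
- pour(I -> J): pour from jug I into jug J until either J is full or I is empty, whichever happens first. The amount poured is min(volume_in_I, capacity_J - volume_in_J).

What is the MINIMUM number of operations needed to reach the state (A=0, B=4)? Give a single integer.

BFS from (A=0, B=0). One shortest path:
  1. fill(A) -> (A=4 B=0)
  2. pour(A -> B) -> (A=0 B=4)
Reached target in 2 moves.

Answer: 2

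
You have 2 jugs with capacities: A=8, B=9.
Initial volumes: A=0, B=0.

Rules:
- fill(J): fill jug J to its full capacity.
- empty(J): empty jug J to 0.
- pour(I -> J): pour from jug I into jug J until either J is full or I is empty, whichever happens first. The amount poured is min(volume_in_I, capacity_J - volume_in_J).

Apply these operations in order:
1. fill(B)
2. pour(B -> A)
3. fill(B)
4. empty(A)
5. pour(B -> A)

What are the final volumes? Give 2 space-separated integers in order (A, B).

Step 1: fill(B) -> (A=0 B=9)
Step 2: pour(B -> A) -> (A=8 B=1)
Step 3: fill(B) -> (A=8 B=9)
Step 4: empty(A) -> (A=0 B=9)
Step 5: pour(B -> A) -> (A=8 B=1)

Answer: 8 1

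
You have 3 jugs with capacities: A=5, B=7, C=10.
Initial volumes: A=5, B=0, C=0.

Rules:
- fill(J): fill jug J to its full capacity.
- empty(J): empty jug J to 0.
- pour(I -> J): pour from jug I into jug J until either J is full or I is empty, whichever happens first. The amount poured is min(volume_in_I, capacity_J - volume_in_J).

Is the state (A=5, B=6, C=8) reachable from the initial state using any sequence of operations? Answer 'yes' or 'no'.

Answer: yes

Derivation:
BFS from (A=5, B=0, C=0):
  1. fill(B) -> (A=5 B=7 C=0)
  2. pour(B -> C) -> (A=5 B=0 C=7)
  3. pour(A -> B) -> (A=0 B=5 C=7)
  4. pour(C -> A) -> (A=5 B=5 C=2)
  5. pour(A -> B) -> (A=3 B=7 C=2)
  6. pour(B -> C) -> (A=3 B=0 C=9)
  7. fill(B) -> (A=3 B=7 C=9)
  8. pour(B -> C) -> (A=3 B=6 C=10)
  9. pour(C -> A) -> (A=5 B=6 C=8)
Target reached → yes.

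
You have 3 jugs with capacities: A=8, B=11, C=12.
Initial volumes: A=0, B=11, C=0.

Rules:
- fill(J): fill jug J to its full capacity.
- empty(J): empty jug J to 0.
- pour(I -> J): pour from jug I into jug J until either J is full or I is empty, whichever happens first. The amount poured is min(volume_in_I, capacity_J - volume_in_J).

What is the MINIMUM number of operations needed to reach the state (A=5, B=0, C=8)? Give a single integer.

BFS from (A=0, B=11, C=0). One shortest path:
  1. fill(A) -> (A=8 B=11 C=0)
  2. empty(B) -> (A=8 B=0 C=0)
  3. pour(A -> B) -> (A=0 B=8 C=0)
  4. fill(A) -> (A=8 B=8 C=0)
  5. pour(A -> C) -> (A=0 B=8 C=8)
  6. fill(A) -> (A=8 B=8 C=8)
  7. pour(A -> B) -> (A=5 B=11 C=8)
  8. empty(B) -> (A=5 B=0 C=8)
Reached target in 8 moves.

Answer: 8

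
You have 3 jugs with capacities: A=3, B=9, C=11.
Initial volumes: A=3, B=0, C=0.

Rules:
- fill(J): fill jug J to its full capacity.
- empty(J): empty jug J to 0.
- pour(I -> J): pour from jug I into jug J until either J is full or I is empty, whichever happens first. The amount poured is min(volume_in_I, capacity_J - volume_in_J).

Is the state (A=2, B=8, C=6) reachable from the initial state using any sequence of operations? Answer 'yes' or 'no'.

BFS explored all 320 reachable states.
Reachable set includes: (0,0,0), (0,0,1), (0,0,2), (0,0,3), (0,0,4), (0,0,5), (0,0,6), (0,0,7), (0,0,8), (0,0,9), (0,0,10), (0,0,11) ...
Target (A=2, B=8, C=6) not in reachable set → no.

Answer: no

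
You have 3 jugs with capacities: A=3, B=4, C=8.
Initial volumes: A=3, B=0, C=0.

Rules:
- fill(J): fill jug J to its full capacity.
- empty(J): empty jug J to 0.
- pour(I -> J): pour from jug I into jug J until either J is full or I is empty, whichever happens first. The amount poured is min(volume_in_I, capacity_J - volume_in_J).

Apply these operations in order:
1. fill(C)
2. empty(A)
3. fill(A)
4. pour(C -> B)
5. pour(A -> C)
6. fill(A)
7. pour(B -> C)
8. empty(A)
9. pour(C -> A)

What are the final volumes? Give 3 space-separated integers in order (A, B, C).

Answer: 3 3 5

Derivation:
Step 1: fill(C) -> (A=3 B=0 C=8)
Step 2: empty(A) -> (A=0 B=0 C=8)
Step 3: fill(A) -> (A=3 B=0 C=8)
Step 4: pour(C -> B) -> (A=3 B=4 C=4)
Step 5: pour(A -> C) -> (A=0 B=4 C=7)
Step 6: fill(A) -> (A=3 B=4 C=7)
Step 7: pour(B -> C) -> (A=3 B=3 C=8)
Step 8: empty(A) -> (A=0 B=3 C=8)
Step 9: pour(C -> A) -> (A=3 B=3 C=5)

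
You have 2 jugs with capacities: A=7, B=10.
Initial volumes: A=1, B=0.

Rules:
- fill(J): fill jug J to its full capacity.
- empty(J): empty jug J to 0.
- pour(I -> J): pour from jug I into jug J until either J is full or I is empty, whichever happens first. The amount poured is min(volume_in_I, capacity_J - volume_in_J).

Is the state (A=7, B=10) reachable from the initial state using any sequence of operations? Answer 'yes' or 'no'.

BFS from (A=1, B=0):
  1. fill(A) -> (A=7 B=0)
  2. fill(B) -> (A=7 B=10)
Target reached → yes.

Answer: yes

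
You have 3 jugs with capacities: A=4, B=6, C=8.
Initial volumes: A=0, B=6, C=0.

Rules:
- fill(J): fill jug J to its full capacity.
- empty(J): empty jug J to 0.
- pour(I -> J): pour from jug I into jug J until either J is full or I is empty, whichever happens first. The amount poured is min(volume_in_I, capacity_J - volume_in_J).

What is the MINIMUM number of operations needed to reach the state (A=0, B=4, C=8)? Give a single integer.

Answer: 3

Derivation:
BFS from (A=0, B=6, C=0). One shortest path:
  1. pour(B -> C) -> (A=0 B=0 C=6)
  2. fill(B) -> (A=0 B=6 C=6)
  3. pour(B -> C) -> (A=0 B=4 C=8)
Reached target in 3 moves.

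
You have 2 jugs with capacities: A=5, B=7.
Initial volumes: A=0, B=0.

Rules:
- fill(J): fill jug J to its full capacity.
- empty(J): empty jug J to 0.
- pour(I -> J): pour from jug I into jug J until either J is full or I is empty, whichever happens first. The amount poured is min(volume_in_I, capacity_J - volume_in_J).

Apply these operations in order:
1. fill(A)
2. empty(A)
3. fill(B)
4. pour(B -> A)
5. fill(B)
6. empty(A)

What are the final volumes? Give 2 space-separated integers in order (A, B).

Answer: 0 7

Derivation:
Step 1: fill(A) -> (A=5 B=0)
Step 2: empty(A) -> (A=0 B=0)
Step 3: fill(B) -> (A=0 B=7)
Step 4: pour(B -> A) -> (A=5 B=2)
Step 5: fill(B) -> (A=5 B=7)
Step 6: empty(A) -> (A=0 B=7)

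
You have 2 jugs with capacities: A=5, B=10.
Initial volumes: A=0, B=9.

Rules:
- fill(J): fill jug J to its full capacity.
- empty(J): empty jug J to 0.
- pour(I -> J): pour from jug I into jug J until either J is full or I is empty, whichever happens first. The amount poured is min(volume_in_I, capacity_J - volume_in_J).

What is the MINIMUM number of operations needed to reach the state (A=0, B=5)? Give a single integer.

BFS from (A=0, B=9). One shortest path:
  1. fill(A) -> (A=5 B=9)
  2. empty(B) -> (A=5 B=0)
  3. pour(A -> B) -> (A=0 B=5)
Reached target in 3 moves.

Answer: 3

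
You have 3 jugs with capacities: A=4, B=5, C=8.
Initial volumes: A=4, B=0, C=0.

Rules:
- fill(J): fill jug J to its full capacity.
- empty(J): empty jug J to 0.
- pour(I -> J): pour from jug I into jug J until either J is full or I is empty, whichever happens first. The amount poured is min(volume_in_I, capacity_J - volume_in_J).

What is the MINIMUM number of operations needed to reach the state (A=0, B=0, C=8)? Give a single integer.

BFS from (A=4, B=0, C=0). One shortest path:
  1. empty(A) -> (A=0 B=0 C=0)
  2. fill(C) -> (A=0 B=0 C=8)
Reached target in 2 moves.

Answer: 2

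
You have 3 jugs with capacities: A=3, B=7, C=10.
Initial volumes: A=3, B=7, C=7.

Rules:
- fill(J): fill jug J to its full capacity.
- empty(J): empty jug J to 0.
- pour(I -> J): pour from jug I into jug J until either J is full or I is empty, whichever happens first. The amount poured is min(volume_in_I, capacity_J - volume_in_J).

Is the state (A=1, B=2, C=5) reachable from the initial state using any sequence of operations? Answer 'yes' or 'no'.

Answer: no

Derivation:
BFS explored all 244 reachable states.
Reachable set includes: (0,0,0), (0,0,1), (0,0,2), (0,0,3), (0,0,4), (0,0,5), (0,0,6), (0,0,7), (0,0,8), (0,0,9), (0,0,10), (0,1,0) ...
Target (A=1, B=2, C=5) not in reachable set → no.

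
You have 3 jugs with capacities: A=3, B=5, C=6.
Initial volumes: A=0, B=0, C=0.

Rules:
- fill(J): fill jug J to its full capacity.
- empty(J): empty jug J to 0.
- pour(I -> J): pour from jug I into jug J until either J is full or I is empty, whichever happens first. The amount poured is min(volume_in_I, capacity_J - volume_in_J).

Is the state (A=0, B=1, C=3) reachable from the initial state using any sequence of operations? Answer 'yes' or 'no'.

BFS from (A=0, B=0, C=0):
  1. fill(A) -> (A=3 B=0 C=0)
  2. fill(C) -> (A=3 B=0 C=6)
  3. pour(C -> B) -> (A=3 B=5 C=1)
  4. empty(B) -> (A=3 B=0 C=1)
  5. pour(C -> B) -> (A=3 B=1 C=0)
  6. pour(A -> C) -> (A=0 B=1 C=3)
Target reached → yes.

Answer: yes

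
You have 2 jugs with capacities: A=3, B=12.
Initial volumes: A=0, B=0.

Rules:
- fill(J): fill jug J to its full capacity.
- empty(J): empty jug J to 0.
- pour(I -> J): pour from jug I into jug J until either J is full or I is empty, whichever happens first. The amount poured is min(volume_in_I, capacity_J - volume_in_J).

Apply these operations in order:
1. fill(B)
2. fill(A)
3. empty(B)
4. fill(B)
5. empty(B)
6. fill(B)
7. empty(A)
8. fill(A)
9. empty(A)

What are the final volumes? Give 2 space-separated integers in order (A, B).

Step 1: fill(B) -> (A=0 B=12)
Step 2: fill(A) -> (A=3 B=12)
Step 3: empty(B) -> (A=3 B=0)
Step 4: fill(B) -> (A=3 B=12)
Step 5: empty(B) -> (A=3 B=0)
Step 6: fill(B) -> (A=3 B=12)
Step 7: empty(A) -> (A=0 B=12)
Step 8: fill(A) -> (A=3 B=12)
Step 9: empty(A) -> (A=0 B=12)

Answer: 0 12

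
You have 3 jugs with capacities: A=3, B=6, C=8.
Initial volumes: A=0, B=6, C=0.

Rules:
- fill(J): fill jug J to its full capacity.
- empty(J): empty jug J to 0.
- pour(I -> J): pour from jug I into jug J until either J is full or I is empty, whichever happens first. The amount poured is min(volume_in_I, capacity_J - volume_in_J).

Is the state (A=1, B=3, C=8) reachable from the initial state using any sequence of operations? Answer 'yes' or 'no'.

Answer: yes

Derivation:
BFS from (A=0, B=6, C=0):
  1. pour(B -> C) -> (A=0 B=0 C=6)
  2. fill(B) -> (A=0 B=6 C=6)
  3. pour(B -> A) -> (A=3 B=3 C=6)
  4. pour(A -> C) -> (A=1 B=3 C=8)
Target reached → yes.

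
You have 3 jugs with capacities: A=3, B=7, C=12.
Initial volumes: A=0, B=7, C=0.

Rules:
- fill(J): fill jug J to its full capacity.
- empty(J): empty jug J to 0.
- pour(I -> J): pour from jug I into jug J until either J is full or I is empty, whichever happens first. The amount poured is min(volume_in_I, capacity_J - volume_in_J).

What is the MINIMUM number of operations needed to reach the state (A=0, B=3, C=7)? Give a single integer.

Answer: 3

Derivation:
BFS from (A=0, B=7, C=0). One shortest path:
  1. fill(A) -> (A=3 B=7 C=0)
  2. pour(B -> C) -> (A=3 B=0 C=7)
  3. pour(A -> B) -> (A=0 B=3 C=7)
Reached target in 3 moves.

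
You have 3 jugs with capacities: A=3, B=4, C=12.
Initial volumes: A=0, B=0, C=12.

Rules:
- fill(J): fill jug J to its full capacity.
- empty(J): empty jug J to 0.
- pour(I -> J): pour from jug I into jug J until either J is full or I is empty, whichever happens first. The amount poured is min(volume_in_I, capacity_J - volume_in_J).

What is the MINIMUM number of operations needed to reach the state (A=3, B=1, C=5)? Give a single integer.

BFS from (A=0, B=0, C=12). One shortest path:
  1. pour(C -> A) -> (A=3 B=0 C=9)
  2. empty(A) -> (A=0 B=0 C=9)
  3. pour(C -> B) -> (A=0 B=4 C=5)
  4. pour(B -> A) -> (A=3 B=1 C=5)
Reached target in 4 moves.

Answer: 4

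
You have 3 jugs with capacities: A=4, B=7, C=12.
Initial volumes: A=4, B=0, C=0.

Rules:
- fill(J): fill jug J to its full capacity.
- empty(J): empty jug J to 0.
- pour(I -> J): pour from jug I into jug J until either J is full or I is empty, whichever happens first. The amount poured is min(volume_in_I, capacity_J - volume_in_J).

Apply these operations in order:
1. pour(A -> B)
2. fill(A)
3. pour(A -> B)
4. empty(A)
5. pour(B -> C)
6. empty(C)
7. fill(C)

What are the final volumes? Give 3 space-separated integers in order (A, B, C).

Answer: 0 0 12

Derivation:
Step 1: pour(A -> B) -> (A=0 B=4 C=0)
Step 2: fill(A) -> (A=4 B=4 C=0)
Step 3: pour(A -> B) -> (A=1 B=7 C=0)
Step 4: empty(A) -> (A=0 B=7 C=0)
Step 5: pour(B -> C) -> (A=0 B=0 C=7)
Step 6: empty(C) -> (A=0 B=0 C=0)
Step 7: fill(C) -> (A=0 B=0 C=12)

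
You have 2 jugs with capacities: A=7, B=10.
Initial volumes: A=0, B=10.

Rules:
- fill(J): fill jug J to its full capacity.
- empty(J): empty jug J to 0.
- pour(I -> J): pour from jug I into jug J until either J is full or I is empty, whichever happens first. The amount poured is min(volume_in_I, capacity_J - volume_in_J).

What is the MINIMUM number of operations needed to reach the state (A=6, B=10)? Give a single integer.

Answer: 8

Derivation:
BFS from (A=0, B=10). One shortest path:
  1. pour(B -> A) -> (A=7 B=3)
  2. empty(A) -> (A=0 B=3)
  3. pour(B -> A) -> (A=3 B=0)
  4. fill(B) -> (A=3 B=10)
  5. pour(B -> A) -> (A=7 B=6)
  6. empty(A) -> (A=0 B=6)
  7. pour(B -> A) -> (A=6 B=0)
  8. fill(B) -> (A=6 B=10)
Reached target in 8 moves.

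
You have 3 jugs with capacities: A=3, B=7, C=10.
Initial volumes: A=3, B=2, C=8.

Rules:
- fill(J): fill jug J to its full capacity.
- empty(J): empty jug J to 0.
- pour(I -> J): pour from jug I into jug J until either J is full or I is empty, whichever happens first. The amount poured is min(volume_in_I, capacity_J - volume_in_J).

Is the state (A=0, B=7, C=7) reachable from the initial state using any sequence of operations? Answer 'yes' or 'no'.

BFS from (A=3, B=2, C=8):
  1. empty(A) -> (A=0 B=2 C=8)
  2. fill(B) -> (A=0 B=7 C=8)
  3. fill(C) -> (A=0 B=7 C=10)
  4. pour(C -> A) -> (A=3 B=7 C=7)
  5. empty(A) -> (A=0 B=7 C=7)
Target reached → yes.

Answer: yes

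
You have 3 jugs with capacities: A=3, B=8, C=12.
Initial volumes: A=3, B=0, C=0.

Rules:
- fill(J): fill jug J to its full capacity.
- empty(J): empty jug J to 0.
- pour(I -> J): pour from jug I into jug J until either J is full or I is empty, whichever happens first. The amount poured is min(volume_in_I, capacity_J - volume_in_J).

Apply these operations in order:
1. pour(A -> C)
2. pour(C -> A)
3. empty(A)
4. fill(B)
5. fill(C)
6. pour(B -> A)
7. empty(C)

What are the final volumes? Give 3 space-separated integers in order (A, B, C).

Answer: 3 5 0

Derivation:
Step 1: pour(A -> C) -> (A=0 B=0 C=3)
Step 2: pour(C -> A) -> (A=3 B=0 C=0)
Step 3: empty(A) -> (A=0 B=0 C=0)
Step 4: fill(B) -> (A=0 B=8 C=0)
Step 5: fill(C) -> (A=0 B=8 C=12)
Step 6: pour(B -> A) -> (A=3 B=5 C=12)
Step 7: empty(C) -> (A=3 B=5 C=0)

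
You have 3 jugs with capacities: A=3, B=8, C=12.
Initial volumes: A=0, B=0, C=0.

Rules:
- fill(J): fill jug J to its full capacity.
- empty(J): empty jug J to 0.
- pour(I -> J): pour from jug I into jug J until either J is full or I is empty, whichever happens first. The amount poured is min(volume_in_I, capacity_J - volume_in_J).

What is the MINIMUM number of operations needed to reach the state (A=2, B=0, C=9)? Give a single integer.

BFS from (A=0, B=0, C=0). One shortest path:
  1. fill(A) -> (A=3 B=0 C=0)
  2. fill(B) -> (A=3 B=8 C=0)
  3. pour(A -> C) -> (A=0 B=8 C=3)
  4. pour(B -> A) -> (A=3 B=5 C=3)
  5. pour(A -> C) -> (A=0 B=5 C=6)
  6. pour(B -> A) -> (A=3 B=2 C=6)
  7. pour(A -> C) -> (A=0 B=2 C=9)
  8. pour(B -> A) -> (A=2 B=0 C=9)
Reached target in 8 moves.

Answer: 8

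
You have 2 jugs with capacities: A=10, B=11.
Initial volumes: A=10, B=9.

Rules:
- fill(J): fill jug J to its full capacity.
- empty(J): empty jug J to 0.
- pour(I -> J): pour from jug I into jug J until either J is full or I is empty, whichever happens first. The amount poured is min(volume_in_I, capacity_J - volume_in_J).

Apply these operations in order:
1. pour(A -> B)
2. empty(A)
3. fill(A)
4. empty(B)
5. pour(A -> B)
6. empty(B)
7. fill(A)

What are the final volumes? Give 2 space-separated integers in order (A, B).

Answer: 10 0

Derivation:
Step 1: pour(A -> B) -> (A=8 B=11)
Step 2: empty(A) -> (A=0 B=11)
Step 3: fill(A) -> (A=10 B=11)
Step 4: empty(B) -> (A=10 B=0)
Step 5: pour(A -> B) -> (A=0 B=10)
Step 6: empty(B) -> (A=0 B=0)
Step 7: fill(A) -> (A=10 B=0)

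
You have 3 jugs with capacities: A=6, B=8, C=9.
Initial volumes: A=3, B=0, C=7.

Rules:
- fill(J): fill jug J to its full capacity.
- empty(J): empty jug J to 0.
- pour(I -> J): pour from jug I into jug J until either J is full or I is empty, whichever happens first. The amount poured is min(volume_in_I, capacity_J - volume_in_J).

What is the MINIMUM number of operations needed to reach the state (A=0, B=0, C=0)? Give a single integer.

BFS from (A=3, B=0, C=7). One shortest path:
  1. empty(A) -> (A=0 B=0 C=7)
  2. empty(C) -> (A=0 B=0 C=0)
Reached target in 2 moves.

Answer: 2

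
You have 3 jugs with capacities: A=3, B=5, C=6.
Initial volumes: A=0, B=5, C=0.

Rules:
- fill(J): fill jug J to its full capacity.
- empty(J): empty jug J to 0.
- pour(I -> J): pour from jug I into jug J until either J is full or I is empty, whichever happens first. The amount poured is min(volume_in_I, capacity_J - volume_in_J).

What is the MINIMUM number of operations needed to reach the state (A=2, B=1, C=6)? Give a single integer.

Answer: 7

Derivation:
BFS from (A=0, B=5, C=0). One shortest path:
  1. fill(A) -> (A=3 B=5 C=0)
  2. pour(B -> C) -> (A=3 B=0 C=5)
  3. pour(A -> C) -> (A=2 B=0 C=6)
  4. pour(C -> B) -> (A=2 B=5 C=1)
  5. empty(B) -> (A=2 B=0 C=1)
  6. pour(C -> B) -> (A=2 B=1 C=0)
  7. fill(C) -> (A=2 B=1 C=6)
Reached target in 7 moves.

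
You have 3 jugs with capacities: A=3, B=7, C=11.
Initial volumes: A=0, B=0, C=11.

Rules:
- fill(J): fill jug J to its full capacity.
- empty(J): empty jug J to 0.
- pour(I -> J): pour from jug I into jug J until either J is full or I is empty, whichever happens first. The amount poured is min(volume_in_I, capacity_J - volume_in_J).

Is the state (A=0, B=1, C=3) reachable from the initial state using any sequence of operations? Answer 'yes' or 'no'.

Answer: yes

Derivation:
BFS from (A=0, B=0, C=11):
  1. pour(C -> A) -> (A=3 B=0 C=8)
  2. pour(C -> B) -> (A=3 B=7 C=1)
  3. empty(B) -> (A=3 B=0 C=1)
  4. pour(C -> B) -> (A=3 B=1 C=0)
  5. pour(A -> C) -> (A=0 B=1 C=3)
Target reached → yes.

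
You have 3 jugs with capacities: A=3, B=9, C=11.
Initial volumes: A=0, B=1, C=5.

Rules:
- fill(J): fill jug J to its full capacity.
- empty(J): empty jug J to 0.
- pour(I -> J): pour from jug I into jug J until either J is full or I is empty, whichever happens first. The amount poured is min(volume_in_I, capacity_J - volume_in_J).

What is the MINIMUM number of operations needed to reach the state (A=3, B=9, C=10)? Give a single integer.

Answer: 6

Derivation:
BFS from (A=0, B=1, C=5). One shortest path:
  1. fill(A) -> (A=3 B=1 C=5)
  2. empty(C) -> (A=3 B=1 C=0)
  3. pour(B -> C) -> (A=3 B=0 C=1)
  4. fill(B) -> (A=3 B=9 C=1)
  5. pour(B -> C) -> (A=3 B=0 C=10)
  6. fill(B) -> (A=3 B=9 C=10)
Reached target in 6 moves.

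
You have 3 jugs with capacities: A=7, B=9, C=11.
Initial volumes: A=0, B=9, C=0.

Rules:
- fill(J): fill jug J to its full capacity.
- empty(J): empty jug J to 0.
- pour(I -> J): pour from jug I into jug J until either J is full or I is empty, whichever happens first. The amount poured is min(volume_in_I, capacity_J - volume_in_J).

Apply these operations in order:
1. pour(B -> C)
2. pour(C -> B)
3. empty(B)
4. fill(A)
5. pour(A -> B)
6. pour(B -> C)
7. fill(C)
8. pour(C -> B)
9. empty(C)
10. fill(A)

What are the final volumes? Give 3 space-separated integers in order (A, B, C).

Answer: 7 9 0

Derivation:
Step 1: pour(B -> C) -> (A=0 B=0 C=9)
Step 2: pour(C -> B) -> (A=0 B=9 C=0)
Step 3: empty(B) -> (A=0 B=0 C=0)
Step 4: fill(A) -> (A=7 B=0 C=0)
Step 5: pour(A -> B) -> (A=0 B=7 C=0)
Step 6: pour(B -> C) -> (A=0 B=0 C=7)
Step 7: fill(C) -> (A=0 B=0 C=11)
Step 8: pour(C -> B) -> (A=0 B=9 C=2)
Step 9: empty(C) -> (A=0 B=9 C=0)
Step 10: fill(A) -> (A=7 B=9 C=0)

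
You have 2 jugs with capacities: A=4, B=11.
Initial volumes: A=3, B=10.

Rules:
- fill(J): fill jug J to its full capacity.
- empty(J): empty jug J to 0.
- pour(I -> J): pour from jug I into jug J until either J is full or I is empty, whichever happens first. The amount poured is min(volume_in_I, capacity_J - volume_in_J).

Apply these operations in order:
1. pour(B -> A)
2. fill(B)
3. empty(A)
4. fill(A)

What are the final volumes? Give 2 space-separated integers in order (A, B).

Answer: 4 11

Derivation:
Step 1: pour(B -> A) -> (A=4 B=9)
Step 2: fill(B) -> (A=4 B=11)
Step 3: empty(A) -> (A=0 B=11)
Step 4: fill(A) -> (A=4 B=11)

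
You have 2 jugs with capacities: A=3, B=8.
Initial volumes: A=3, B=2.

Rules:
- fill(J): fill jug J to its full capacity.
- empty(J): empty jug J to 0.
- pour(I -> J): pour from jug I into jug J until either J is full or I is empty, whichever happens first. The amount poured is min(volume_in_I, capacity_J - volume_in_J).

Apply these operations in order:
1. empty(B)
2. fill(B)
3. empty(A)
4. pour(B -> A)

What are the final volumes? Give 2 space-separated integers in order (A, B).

Step 1: empty(B) -> (A=3 B=0)
Step 2: fill(B) -> (A=3 B=8)
Step 3: empty(A) -> (A=0 B=8)
Step 4: pour(B -> A) -> (A=3 B=5)

Answer: 3 5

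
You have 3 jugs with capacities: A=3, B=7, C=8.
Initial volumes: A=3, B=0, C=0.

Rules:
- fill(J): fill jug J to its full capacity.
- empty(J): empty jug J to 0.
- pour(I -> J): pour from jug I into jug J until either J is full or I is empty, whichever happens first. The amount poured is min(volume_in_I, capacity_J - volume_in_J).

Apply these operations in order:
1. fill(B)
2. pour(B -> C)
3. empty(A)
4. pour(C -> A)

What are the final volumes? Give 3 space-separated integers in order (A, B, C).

Step 1: fill(B) -> (A=3 B=7 C=0)
Step 2: pour(B -> C) -> (A=3 B=0 C=7)
Step 3: empty(A) -> (A=0 B=0 C=7)
Step 4: pour(C -> A) -> (A=3 B=0 C=4)

Answer: 3 0 4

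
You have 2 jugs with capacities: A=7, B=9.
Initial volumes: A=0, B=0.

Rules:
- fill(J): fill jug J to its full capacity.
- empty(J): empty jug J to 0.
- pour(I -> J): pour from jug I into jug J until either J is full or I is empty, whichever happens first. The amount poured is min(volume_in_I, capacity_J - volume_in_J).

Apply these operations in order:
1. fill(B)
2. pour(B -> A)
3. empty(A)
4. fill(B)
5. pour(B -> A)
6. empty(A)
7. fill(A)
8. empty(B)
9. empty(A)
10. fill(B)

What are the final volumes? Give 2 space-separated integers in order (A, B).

Step 1: fill(B) -> (A=0 B=9)
Step 2: pour(B -> A) -> (A=7 B=2)
Step 3: empty(A) -> (A=0 B=2)
Step 4: fill(B) -> (A=0 B=9)
Step 5: pour(B -> A) -> (A=7 B=2)
Step 6: empty(A) -> (A=0 B=2)
Step 7: fill(A) -> (A=7 B=2)
Step 8: empty(B) -> (A=7 B=0)
Step 9: empty(A) -> (A=0 B=0)
Step 10: fill(B) -> (A=0 B=9)

Answer: 0 9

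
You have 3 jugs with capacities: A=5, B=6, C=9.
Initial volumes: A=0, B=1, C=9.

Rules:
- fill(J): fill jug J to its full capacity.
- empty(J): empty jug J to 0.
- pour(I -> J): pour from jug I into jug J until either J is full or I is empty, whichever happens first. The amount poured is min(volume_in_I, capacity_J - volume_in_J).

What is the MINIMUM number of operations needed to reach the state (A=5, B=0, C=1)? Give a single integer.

Answer: 3

Derivation:
BFS from (A=0, B=1, C=9). One shortest path:
  1. fill(A) -> (A=5 B=1 C=9)
  2. empty(C) -> (A=5 B=1 C=0)
  3. pour(B -> C) -> (A=5 B=0 C=1)
Reached target in 3 moves.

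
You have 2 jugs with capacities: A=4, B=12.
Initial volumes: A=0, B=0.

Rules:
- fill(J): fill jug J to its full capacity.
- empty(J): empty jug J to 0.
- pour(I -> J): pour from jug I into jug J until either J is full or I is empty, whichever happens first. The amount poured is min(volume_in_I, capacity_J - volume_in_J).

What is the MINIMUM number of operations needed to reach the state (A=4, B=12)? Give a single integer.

BFS from (A=0, B=0). One shortest path:
  1. fill(A) -> (A=4 B=0)
  2. fill(B) -> (A=4 B=12)
Reached target in 2 moves.

Answer: 2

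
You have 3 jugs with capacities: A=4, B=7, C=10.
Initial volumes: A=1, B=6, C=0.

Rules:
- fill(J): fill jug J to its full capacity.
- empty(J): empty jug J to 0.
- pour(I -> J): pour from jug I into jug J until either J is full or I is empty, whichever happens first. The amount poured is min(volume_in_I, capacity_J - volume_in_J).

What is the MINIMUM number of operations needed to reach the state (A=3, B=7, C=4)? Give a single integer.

BFS from (A=1, B=6, C=0). One shortest path:
  1. fill(A) -> (A=4 B=6 C=0)
  2. pour(A -> C) -> (A=0 B=6 C=4)
  3. fill(A) -> (A=4 B=6 C=4)
  4. pour(A -> B) -> (A=3 B=7 C=4)
Reached target in 4 moves.

Answer: 4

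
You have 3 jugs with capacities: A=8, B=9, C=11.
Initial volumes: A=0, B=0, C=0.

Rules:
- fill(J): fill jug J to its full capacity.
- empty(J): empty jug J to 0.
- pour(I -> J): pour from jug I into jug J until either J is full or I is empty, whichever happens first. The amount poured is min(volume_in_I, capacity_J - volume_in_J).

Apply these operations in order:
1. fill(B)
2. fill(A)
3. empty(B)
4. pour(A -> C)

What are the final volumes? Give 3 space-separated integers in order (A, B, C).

Answer: 0 0 8

Derivation:
Step 1: fill(B) -> (A=0 B=9 C=0)
Step 2: fill(A) -> (A=8 B=9 C=0)
Step 3: empty(B) -> (A=8 B=0 C=0)
Step 4: pour(A -> C) -> (A=0 B=0 C=8)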